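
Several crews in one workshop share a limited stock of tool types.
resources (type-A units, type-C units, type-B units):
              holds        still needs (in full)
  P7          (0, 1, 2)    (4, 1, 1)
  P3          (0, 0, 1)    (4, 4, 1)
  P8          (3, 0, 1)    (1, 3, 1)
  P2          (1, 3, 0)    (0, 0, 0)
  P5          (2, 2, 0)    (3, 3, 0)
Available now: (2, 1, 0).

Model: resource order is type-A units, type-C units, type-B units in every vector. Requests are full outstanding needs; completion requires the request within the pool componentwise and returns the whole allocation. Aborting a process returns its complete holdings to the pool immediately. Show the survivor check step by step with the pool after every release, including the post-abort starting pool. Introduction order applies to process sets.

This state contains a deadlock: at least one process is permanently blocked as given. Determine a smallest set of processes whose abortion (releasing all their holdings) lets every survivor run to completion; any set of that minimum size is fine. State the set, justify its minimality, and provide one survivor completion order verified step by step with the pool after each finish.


The answer: abort P8.
Key observation: P3 could never have finished before the abort; with (3, 0, 1) returned by P8, it fits at step 2.
No smaller set exists: with zero aborts the deadlock remains.
One survivor order: P2, P3, P7, P5. Verifying each step (post-abort pool first):
  pool = (5, 1, 1)
  P2 needs (0, 0, 0) <= (5, 1, 1) -> finishes; pool += (1, 3, 0) = (6, 4, 1)
  P3 needs (4, 4, 1) <= (6, 4, 1) -> finishes; pool += (0, 0, 1) = (6, 4, 2)
  P7 needs (4, 1, 1) <= (6, 4, 2) -> finishes; pool += (0, 1, 2) = (6, 5, 4)
  P5 needs (3, 3, 0) <= (6, 5, 4) -> finishes; pool += (2, 2, 0) = (8, 7, 4)


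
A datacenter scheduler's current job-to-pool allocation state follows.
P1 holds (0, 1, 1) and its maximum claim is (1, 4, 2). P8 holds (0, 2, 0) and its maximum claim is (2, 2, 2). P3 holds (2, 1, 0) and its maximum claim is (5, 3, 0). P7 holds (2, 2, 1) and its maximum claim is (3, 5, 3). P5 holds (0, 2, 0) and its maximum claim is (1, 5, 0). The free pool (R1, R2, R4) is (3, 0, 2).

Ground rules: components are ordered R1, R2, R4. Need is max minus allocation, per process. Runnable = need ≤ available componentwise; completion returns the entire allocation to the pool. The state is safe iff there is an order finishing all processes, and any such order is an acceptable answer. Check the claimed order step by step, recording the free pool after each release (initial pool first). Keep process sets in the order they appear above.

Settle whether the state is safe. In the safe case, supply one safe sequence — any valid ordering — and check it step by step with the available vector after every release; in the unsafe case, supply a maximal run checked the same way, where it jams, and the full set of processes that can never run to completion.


SAFE. One safe sequence: P8, P3, P1, P7, P5.
Key observation: the first exact fit in this order is P8 — it needs (2, 0, 2) with (3, 0, 2) free, meeting a requested resource to the last unit.
Verifying each step:
  pool = (3, 0, 2)
  P8: need (2, 0, 2) fits (3, 0, 2); releases (0, 2, 0), pool now (3, 2, 2)
  P3: need (3, 2, 0) fits (3, 2, 2); releases (2, 1, 0), pool now (5, 3, 2)
  P1: need (1, 3, 1) fits (5, 3, 2); releases (0, 1, 1), pool now (5, 4, 3)
  P7: need (1, 3, 2) fits (5, 4, 3); releases (2, 2, 1), pool now (7, 6, 4)
  P5: need (1, 3, 0) fits (7, 6, 4); releases (0, 2, 0), pool now (7, 8, 4)


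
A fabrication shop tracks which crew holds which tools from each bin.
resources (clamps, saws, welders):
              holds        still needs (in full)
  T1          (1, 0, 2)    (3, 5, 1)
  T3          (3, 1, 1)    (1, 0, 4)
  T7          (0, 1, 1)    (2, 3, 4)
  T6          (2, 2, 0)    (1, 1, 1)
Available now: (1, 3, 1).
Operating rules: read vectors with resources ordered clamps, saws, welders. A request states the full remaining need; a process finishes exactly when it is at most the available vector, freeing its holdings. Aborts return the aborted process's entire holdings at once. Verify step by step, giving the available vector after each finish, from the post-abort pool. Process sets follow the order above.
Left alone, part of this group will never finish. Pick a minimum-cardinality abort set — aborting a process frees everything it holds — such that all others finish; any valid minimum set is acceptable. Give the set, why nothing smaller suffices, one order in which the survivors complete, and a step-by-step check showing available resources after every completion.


The answer: abort T7.
Key observation: T3 had no path to completion before; after the abort of T7 ((0, 1, 1) returned), step 3 is where it fits.
No smaller set exists: with zero aborts the deadlock remains.
One survivor order: T6, T1, T3. Check, step by step (post-abort pool first):
  pool = (1, 4, 2)
  T6: need (1, 1, 1) fits (1, 4, 2); releases (2, 2, 0), pool now (3, 6, 2)
  T1: need (3, 5, 1) fits (3, 6, 2); releases (1, 0, 2), pool now (4, 6, 4)
  T3: need (1, 0, 4) fits (4, 6, 4); releases (3, 1, 1), pool now (7, 7, 5)


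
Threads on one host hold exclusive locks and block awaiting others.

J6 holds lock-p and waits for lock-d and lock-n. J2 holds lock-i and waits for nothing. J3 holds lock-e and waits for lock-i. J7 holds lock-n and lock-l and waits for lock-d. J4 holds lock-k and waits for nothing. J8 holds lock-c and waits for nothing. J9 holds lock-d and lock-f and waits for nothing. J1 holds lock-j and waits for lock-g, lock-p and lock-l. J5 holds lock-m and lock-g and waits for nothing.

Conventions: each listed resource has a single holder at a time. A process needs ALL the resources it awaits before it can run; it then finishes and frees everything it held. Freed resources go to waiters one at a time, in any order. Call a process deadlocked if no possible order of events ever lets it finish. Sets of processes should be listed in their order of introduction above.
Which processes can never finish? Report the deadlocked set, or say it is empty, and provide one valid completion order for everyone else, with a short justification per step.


Nothing here is deadlocked.
Key observation: the wait relation is loop-free; peeling off processes with no waits unwinds the whole state.
The rest can finish in the order J9, J5, J7, J6, J1, J8, J4, J2, J3.
Walking it through:
  run J9 (it waits on nothing); releases lock-d and lock-f
  run J5 (it waits on nothing); releases lock-m and lock-g
  J7 waits on lock-d — all released -> runs and releases lock-n and lock-l
  J6 waits on lock-d and lock-n — all released -> runs and releases lock-p
  J1 waits on lock-g, lock-p and lock-l — all released -> runs and releases lock-j
  run J8 (it waits on nothing); releases lock-c
  run J4 (it waits on nothing); releases lock-k
  run J2 (it waits on nothing); releases lock-i
  J3 waits on lock-i — all released -> runs and releases lock-e


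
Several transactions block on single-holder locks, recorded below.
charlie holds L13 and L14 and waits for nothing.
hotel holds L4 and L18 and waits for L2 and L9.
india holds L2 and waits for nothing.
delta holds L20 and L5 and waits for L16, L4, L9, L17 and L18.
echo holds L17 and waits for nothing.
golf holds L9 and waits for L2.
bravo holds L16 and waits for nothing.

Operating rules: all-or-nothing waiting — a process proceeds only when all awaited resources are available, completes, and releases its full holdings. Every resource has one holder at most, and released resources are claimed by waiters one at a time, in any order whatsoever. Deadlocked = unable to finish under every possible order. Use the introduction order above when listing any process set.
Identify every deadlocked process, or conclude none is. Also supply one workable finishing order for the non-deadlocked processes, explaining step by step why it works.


No process is deadlocked.
Key observation: there is no circular wait here — follow any chain and it reaches a process that is free to run now.
A valid finishing order for the others: echo, india, golf, charlie, hotel, bravo, delta.
Verifying each step:
  run echo (it waits on nothing); releases L17
  run india (it waits on nothing); releases L2
  golf: everything it awaited (L2) is free; runs, freeing L9
  run charlie (it waits on nothing); releases L13 and L14
  hotel: everything it awaited (L2 and L9) is free; runs, freeing L4 and L18
  run bravo (it waits on nothing); releases L16
  delta: everything it awaited (L16, L4, L9, L17 and L18) is free; runs, freeing L20 and L5


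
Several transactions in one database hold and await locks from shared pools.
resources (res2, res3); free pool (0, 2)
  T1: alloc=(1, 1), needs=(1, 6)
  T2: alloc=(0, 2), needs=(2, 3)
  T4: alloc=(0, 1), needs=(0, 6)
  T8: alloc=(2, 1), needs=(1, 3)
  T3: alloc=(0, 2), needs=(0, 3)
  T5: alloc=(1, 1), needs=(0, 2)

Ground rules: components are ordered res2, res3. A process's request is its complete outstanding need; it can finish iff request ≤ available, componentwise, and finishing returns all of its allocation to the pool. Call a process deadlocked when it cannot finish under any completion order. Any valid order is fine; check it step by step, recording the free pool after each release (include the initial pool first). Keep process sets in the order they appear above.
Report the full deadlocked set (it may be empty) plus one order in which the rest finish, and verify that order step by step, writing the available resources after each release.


The deadlocked set is empty.
Key observation: T5 can run right away; the returned allocation unlocks the remaining processes in turn.
One completion order for the rest: T5, T8, T3, T4, T1, T2. Verifying each step:
  pool = (0, 2)
  T5: need (0, 2) fits (0, 2); releases (1, 1), pool now (1, 3)
  T8: need (1, 3) fits (1, 3); releases (2, 1), pool now (3, 4)
  T3: need (0, 3) fits (3, 4); releases (0, 2), pool now (3, 6)
  T4: need (0, 6) fits (3, 6); releases (0, 1), pool now (3, 7)
  T1: need (1, 6) fits (3, 7); releases (1, 1), pool now (4, 8)
  T2: need (2, 3) fits (4, 8); releases (0, 2), pool now (4, 10)


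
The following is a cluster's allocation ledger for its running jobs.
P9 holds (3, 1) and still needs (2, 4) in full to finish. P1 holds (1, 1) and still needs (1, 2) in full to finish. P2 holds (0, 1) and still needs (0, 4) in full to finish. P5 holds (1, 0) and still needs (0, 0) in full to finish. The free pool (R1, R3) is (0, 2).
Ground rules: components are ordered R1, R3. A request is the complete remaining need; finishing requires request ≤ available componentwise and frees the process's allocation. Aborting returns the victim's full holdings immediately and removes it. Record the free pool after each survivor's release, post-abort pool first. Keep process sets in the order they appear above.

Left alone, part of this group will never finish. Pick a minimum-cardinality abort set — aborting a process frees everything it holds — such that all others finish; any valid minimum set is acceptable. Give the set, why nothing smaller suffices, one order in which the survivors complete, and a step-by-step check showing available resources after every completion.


Abort P2.
Key observation: aborting P2 returns (0, 1), and P9 — hopeless before — runs at step 3 with the returned capacity in the pool.
No smaller set exists: with zero aborts the deadlock remains.
The survivors complete as P5, P1, P9. Verifying each step (starting from the post-abort pool):
  pool = (0, 3)
  P5 needs (0, 0) <= (0, 3) -> finishes; pool += (1, 0) = (1, 3)
  P1 needs (1, 2) <= (1, 3) -> finishes; pool += (1, 1) = (2, 4)
  P9 needs (2, 4) <= (2, 4) -> finishes; pool += (3, 1) = (5, 5)


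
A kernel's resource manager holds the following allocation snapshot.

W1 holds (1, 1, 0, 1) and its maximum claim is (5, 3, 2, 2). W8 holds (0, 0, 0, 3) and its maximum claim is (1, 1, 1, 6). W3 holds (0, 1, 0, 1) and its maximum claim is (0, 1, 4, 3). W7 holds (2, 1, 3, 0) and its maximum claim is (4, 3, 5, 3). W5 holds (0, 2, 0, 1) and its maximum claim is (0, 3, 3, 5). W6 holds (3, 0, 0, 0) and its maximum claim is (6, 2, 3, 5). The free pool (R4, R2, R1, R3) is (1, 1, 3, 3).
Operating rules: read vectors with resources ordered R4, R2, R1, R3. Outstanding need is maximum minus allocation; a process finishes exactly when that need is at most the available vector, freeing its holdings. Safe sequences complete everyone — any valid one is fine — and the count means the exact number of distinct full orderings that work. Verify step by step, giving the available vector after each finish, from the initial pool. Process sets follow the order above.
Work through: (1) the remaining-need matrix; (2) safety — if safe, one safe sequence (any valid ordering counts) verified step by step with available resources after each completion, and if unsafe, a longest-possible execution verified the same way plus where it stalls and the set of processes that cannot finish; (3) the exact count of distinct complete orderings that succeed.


(1) Need matrix, components ordered R4, R2, R1, R3:
  W1: (4, 2, 2, 1)
  W8: (1, 1, 1, 3)
  W3: (0, 0, 4, 2)
  W7: (2, 2, 2, 3)
  W5: (0, 1, 3, 4)
  W6: (3, 2, 3, 5)
(2) UNSAFE.
Key observation: after W8, W5 the pool peaks at (1, 3, 3, 7), and each blocked process is short somewhere: W1 on R4; W3 on R1; W7 on R4; W6 on R4.
Going as far as possible: W8, W5; after that, nothing fits. Walking it through:
  pool = (1, 1, 3, 3)
  W8: need (1, 1, 1, 3) fits (1, 1, 3, 3); releases (0, 0, 0, 3), pool now (1, 1, 3, 6)
  W5: need (0, 1, 3, 4) fits (1, 1, 3, 6); releases (0, 2, 0, 1), pool now (1, 3, 3, 7)
  W1 still needs (4, 2, 2, 1) but only (1, 3, 3, 7) is free — short on R4
  W3 still needs (0, 0, 4, 2) but only (1, 3, 3, 7) is free — short on R1
  W7 still needs (2, 2, 2, 3) but only (1, 3, 3, 7) is free — short on R4
  W6 still needs (3, 2, 3, 5) but only (1, 3, 3, 7) is free — short on R4
Permanently blocked: W1, W3, W7 and W6.
(3) Precisely 0 of the possible complete orderings are safe sequences.


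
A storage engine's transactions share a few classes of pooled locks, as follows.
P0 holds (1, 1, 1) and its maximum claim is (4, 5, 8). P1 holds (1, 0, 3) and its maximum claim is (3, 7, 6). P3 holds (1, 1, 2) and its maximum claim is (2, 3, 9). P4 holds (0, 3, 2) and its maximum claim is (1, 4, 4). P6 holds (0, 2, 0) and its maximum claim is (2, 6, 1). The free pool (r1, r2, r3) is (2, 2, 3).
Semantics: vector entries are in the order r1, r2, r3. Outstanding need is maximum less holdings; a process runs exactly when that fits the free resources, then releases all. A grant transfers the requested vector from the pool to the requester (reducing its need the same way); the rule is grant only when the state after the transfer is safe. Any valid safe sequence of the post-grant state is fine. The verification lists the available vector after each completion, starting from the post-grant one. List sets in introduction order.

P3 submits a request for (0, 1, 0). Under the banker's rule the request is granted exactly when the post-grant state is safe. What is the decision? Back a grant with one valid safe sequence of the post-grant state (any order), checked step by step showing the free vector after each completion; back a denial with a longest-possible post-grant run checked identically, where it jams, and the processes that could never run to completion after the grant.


DENY: after the grant no complete ordering would exist.
Key observation: after P4, P6 the pool peaks at (2, 6, 5), and each blocked process is short somewhere: P0 on r1, r3; P1 on r2; P3 on r3.
On the post-grant state, P4, P6 is a maximal run — nothing extends it. Walking it through:
  pool = (2, 1, 3)
  P4: need (1, 1, 2) fits (2, 1, 3); releases (0, 3, 2), pool now (2, 4, 5)
  P6: need (2, 4, 1) fits (2, 4, 5); releases (0, 2, 0), pool now (2, 6, 5)
  blocked: P0 wants (3, 4, 7), pool (2, 6, 5) — not enough r1 and r3
  blocked: P1 wants (2, 7, 3), pool (2, 6, 5) — not enough r2
  blocked: P3 wants (1, 1, 7), pool (2, 6, 5) — not enough r3
Post-grant, the permanently blocked set is P0, P1 and P3.


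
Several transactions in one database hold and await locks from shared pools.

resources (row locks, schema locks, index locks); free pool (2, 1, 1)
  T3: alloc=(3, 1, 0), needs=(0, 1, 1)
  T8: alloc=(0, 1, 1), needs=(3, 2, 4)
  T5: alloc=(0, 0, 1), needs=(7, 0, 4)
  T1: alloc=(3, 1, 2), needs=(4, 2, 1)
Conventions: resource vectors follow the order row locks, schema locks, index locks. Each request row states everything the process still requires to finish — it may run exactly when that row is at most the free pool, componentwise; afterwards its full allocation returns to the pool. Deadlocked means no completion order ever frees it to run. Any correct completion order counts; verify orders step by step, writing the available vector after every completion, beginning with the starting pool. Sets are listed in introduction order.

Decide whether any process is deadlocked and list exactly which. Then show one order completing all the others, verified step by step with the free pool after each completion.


Deadlocked: T8 and T5.
Key observation: T3, T1 can finish, but then (8, 3, 3) is all there is, and the blocked group's index locks demands exceed it.
The rest can finish in the order T3, T1. Check, step by step:
  pool = (2, 1, 1)
  run T3 (needs (0, 1, 1), free (2, 1, 1)); after release of (3, 1, 0) the pool is (5, 2, 1)
  run T1 (needs (4, 2, 1), free (5, 2, 1)); after release of (3, 1, 2) the pool is (8, 3, 3)
None of the blocked processes ever fits:
  blocked: T8 wants (3, 2, 4), pool (8, 3, 3) — not enough index locks
  blocked: T5 wants (7, 0, 4), pool (8, 3, 3) — not enough index locks


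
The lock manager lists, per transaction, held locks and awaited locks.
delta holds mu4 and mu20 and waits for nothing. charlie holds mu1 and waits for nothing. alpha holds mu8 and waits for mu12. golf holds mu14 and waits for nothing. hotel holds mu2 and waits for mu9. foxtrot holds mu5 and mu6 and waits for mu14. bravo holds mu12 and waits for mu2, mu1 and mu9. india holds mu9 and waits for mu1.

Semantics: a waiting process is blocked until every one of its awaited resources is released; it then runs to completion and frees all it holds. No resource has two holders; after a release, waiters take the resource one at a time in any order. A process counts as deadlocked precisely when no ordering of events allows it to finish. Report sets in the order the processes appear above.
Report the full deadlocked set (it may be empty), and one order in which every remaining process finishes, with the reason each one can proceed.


No process is deadlocked.
Key observation: no waiting chain loops back on itself — every chain ends at a process that waits on nothing, so everyone eventually runs.
The rest can finish in the order charlie, india, hotel, bravo, delta, golf, foxtrot, alpha.
Check, step by step:
  charlie: no waits; runs immediately, freeing mu1
  india waits on mu1 — all released -> runs and releases mu9
  hotel waits on mu9 — all released -> runs and releases mu2
  bravo waits on mu2, mu1 and mu9 — all released -> runs and releases mu12
  delta: no waits; runs immediately, freeing mu4 and mu20
  golf: no waits; runs immediately, freeing mu14
  foxtrot waits on mu14 — all released -> runs and releases mu5 and mu6
  alpha waits on mu12 — all released -> runs and releases mu8


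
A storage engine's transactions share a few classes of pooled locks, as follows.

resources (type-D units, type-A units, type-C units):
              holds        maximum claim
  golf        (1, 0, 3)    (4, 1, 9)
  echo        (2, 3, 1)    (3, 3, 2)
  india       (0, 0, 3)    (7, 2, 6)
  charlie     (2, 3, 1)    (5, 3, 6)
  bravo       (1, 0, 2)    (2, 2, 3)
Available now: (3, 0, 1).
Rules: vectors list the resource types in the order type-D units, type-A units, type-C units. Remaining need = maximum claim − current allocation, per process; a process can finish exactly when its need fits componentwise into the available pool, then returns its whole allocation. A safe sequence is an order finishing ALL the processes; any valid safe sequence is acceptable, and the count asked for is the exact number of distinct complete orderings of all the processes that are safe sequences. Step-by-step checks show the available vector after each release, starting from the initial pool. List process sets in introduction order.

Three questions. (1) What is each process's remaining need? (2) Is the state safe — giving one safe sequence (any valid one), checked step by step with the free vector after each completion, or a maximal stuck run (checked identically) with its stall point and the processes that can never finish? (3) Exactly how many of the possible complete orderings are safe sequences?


(1) Need matrix, components ordered type-D units, type-A units, type-C units:
  golf: (3, 1, 6)
  echo: (1, 0, 1)
  india: (7, 2, 3)
  charlie: (3, 0, 5)
  bravo: (1, 2, 1)
(2) UNSAFE.
Key observation: after echo, bravo the pool peaks at (6, 3, 4), and each blocked process is short somewhere: golf on type-C units; india on type-D units; charlie on type-C units.
A maximal execution: echo, bravo — then nothing else fits. Check, step by step:
  pool = (3, 0, 1)
  echo needs (1, 0, 1) <= (3, 0, 1) -> finishes; pool += (2, 3, 1) = (5, 3, 2)
  bravo needs (1, 2, 1) <= (5, 3, 2) -> finishes; pool += (1, 0, 2) = (6, 3, 4)
  golf still needs (3, 1, 6) but only (6, 3, 4) is free — short on type-C units
  india still needs (7, 2, 3) but only (6, 3, 4) is free — short on type-D units
  charlie still needs (3, 0, 5) but only (6, 3, 4) is free — short on type-C units
Permanently blocked: golf, india and charlie.
(3) The exact count: 0 of the possible complete orderings are safe sequences.


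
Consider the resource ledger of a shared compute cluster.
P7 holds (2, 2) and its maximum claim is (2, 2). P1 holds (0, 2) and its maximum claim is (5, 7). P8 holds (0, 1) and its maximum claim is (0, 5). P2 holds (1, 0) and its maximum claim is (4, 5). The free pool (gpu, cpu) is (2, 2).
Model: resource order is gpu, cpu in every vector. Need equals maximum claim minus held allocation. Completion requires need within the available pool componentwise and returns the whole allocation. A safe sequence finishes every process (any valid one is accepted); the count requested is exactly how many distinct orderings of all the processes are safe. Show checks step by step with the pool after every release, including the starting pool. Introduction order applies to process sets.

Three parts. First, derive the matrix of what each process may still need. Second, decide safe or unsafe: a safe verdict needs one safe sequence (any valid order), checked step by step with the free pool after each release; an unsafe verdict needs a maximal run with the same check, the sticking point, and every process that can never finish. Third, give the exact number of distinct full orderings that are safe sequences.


(1) Outstanding need per process (order gpu, cpu):
  P7: (0, 0)
  P1: (5, 5)
  P8: (0, 4)
  P2: (3, 5)
(2) The state is SAFE; one workable sequence: P7, P8, P2, P1.
Key observation: reading the order forward, P8 is the first process whose need (0, 4) meets the free pool (4, 4) exactly on a resource it requests.
Check, step by step:
  pool = (2, 2)
  run P7 (needs (0, 0), free (2, 2)); after release of (2, 2) the pool is (4, 4)
  run P8 (needs (0, 4), free (4, 4)); after release of (0, 1) the pool is (4, 5)
  run P2 (needs (3, 5), free (4, 5)); after release of (1, 0) the pool is (5, 5)
  run P1 (needs (5, 5), free (5, 5)); after release of (0, 2) the pool is (5, 7)
(3) Precisely 1 of the possible complete orderings is a safe sequence.


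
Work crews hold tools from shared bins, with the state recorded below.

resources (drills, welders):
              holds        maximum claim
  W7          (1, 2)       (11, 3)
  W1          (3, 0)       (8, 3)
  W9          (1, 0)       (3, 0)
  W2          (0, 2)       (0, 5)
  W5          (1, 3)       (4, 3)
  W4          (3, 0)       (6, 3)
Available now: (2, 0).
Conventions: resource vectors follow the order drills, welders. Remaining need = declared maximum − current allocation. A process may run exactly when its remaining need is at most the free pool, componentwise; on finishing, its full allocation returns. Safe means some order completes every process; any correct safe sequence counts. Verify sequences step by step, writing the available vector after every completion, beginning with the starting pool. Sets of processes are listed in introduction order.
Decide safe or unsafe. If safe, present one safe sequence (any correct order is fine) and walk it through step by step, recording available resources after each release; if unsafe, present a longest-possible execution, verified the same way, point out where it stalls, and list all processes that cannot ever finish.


SAFE, for example via the order W9, W5, W2, W4, W1, W7.
Key observation: the order's first zero-slack moment is W9 ((2, 0) needed, (2, 0) free — a requested resource with nothing to spare).
Check, step by step:
  pool = (2, 0)
  W9 needs (2, 0) <= (2, 0) -> finishes; pool += (1, 0) = (3, 0)
  W5 needs (3, 0) <= (3, 0) -> finishes; pool += (1, 3) = (4, 3)
  W2 needs (0, 3) <= (4, 3) -> finishes; pool += (0, 2) = (4, 5)
  W4 needs (3, 3) <= (4, 5) -> finishes; pool += (3, 0) = (7, 5)
  W1 needs (5, 3) <= (7, 5) -> finishes; pool += (3, 0) = (10, 5)
  W7 needs (10, 1) <= (10, 5) -> finishes; pool += (1, 2) = (11, 7)


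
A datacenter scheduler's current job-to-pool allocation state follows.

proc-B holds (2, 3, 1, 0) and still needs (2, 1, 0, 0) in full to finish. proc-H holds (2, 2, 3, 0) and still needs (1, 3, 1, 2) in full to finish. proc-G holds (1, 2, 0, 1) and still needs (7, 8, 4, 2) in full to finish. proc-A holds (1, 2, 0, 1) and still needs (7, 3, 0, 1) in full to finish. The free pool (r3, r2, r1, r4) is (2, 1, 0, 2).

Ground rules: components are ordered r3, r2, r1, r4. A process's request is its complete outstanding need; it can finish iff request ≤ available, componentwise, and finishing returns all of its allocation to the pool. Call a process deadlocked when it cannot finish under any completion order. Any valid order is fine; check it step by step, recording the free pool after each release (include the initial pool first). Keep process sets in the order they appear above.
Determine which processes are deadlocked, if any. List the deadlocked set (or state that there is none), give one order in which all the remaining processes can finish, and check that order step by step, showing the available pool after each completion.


Deadlocked: proc-G and proc-A.
Key observation: proc-B, proc-H can finish, but then (6, 6, 4, 2) is all there is, and the blocked group's r3 demands exceed it.
The rest can finish in the order proc-B, proc-H. Verifying each step:
  pool = (2, 1, 0, 2)
  proc-B: need (2, 1, 0, 0) fits (2, 1, 0, 2); releases (2, 3, 1, 0), pool now (4, 4, 1, 2)
  proc-H: need (1, 3, 1, 2) fits (4, 4, 1, 2); releases (2, 2, 3, 0), pool now (6, 6, 4, 2)
The blocked processes can never fit:
  proc-G still needs (7, 8, 4, 2) but only (6, 6, 4, 2) is free — short on r3 and r2
  proc-A still needs (7, 3, 0, 1) but only (6, 6, 4, 2) is free — short on r3


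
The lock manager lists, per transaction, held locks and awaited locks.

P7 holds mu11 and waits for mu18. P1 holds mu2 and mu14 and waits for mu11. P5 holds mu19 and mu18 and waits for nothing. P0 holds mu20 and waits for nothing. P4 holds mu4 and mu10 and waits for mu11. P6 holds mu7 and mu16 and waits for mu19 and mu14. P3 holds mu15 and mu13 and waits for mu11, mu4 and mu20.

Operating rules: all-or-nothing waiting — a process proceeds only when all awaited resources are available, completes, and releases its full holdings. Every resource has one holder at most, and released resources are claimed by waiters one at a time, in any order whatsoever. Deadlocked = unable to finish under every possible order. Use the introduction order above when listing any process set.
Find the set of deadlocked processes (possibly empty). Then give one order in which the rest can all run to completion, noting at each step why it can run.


Nothing here is deadlocked.
Key observation: the wait graph is acyclic; completion cascades from the unblocked processes through everyone else.
A valid finishing order for the others: P0, P5, P7, P1, P6, P4, P3.
Walking it through:
  run P0 (it waits on nothing); releases mu20
  run P5 (it waits on nothing); releases mu19 and mu18
  P7 waits on mu18 — all released -> runs and releases mu11
  P1 waits on mu11 — all released -> runs and releases mu2 and mu14
  P6 waits on mu19 and mu14 — all released -> runs and releases mu7 and mu16
  P4 waits on mu11 — all released -> runs and releases mu4 and mu10
  P3 waits on mu11, mu4 and mu20 — all released -> runs and releases mu15 and mu13


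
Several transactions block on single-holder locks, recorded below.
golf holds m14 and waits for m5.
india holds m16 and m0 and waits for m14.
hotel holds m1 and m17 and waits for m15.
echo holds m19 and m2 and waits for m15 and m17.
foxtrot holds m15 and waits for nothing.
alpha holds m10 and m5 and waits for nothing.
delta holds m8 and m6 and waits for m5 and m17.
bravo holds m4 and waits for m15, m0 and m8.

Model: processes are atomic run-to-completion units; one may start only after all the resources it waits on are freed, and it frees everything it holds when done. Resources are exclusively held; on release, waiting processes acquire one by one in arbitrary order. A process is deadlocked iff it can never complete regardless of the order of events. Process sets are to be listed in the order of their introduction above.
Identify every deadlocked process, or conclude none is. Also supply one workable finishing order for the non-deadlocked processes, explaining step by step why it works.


The deadlocked set is empty.
Key observation: the wait graph is acyclic; completion cascades from the unblocked processes through everyone else.
A valid finishing order for the others: alpha, foxtrot, hotel, golf, echo, india, delta, bravo.
Check, step by step:
  alpha waits on nothing -> runs at once and releases m10 and m5
  foxtrot waits on nothing -> runs at once and releases m15
  hotel waits on m15 — all released -> runs and releases m1 and m17
  golf waits on m5 — all released -> runs and releases m14
  echo waits on m15 and m17 — all released -> runs and releases m19 and m2
  india waits on m14 — all released -> runs and releases m16 and m0
  delta waits on m5 and m17 — all released -> runs and releases m8 and m6
  bravo waits on m15, m0 and m8 — all released -> runs and releases m4


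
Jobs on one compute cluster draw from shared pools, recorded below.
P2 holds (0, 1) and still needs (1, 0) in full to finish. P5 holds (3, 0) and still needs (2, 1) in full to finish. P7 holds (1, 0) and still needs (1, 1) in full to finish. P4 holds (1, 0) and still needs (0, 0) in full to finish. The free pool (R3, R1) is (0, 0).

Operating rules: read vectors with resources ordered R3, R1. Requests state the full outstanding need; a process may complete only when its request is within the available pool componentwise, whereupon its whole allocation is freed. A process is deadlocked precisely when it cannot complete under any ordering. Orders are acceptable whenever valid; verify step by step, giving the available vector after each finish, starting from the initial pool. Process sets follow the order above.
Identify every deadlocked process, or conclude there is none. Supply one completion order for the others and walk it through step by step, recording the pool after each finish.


No process is deadlocked.
Key observation: P4 leads a chain of completions in which each release enables another process.
One completion order for the rest: P4, P2, P7, P5. Verifying each step:
  pool = (0, 0)
  run P4 (needs (0, 0), free (0, 0)); after release of (1, 0) the pool is (1, 0)
  run P2 (needs (1, 0), free (1, 0)); after release of (0, 1) the pool is (1, 1)
  run P7 (needs (1, 1), free (1, 1)); after release of (1, 0) the pool is (2, 1)
  run P5 (needs (2, 1), free (2, 1)); after release of (3, 0) the pool is (5, 1)


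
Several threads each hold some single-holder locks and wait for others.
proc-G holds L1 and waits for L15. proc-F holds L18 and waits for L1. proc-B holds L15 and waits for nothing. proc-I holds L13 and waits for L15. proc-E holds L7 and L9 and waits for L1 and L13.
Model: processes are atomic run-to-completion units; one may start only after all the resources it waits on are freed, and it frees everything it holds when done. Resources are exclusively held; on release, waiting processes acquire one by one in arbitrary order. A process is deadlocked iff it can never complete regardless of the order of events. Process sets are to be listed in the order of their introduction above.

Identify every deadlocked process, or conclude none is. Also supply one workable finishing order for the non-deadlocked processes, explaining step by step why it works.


No process is deadlocked.
Key observation: there is no circular wait here — follow any chain and it reaches a process that is free to run now.
A valid finishing order for the others: proc-B, proc-G, proc-I, proc-E, proc-F.
Step-by-step check:
  proc-B waits on nothing -> runs at once and releases L15
  run proc-G (all its waits — L15 — are resolved); releases L1
  run proc-I (all its waits — L15 — are resolved); releases L13
  run proc-E (all its waits — L1 and L13 — are resolved); releases L7 and L9
  run proc-F (all its waits — L1 — are resolved); releases L18


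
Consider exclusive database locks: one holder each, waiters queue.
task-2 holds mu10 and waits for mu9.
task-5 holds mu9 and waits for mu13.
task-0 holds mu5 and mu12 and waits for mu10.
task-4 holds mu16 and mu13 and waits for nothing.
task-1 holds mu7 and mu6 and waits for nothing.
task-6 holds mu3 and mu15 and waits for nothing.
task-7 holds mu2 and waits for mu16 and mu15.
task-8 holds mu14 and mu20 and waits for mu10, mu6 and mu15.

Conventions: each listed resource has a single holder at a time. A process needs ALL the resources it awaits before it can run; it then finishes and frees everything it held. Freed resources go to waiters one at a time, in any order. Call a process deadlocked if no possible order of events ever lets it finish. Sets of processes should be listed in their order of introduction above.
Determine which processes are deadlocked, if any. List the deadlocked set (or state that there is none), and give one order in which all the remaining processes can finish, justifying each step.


No process is deadlocked.
Key observation: there is no circular wait here — follow any chain and it reaches a process that is free to run now.
One completion order for the rest: task-4, task-5, task-1, task-6, task-2, task-8, task-0, task-7.
Check, step by step:
  task-4 waits on nothing -> runs at once and releases mu16 and mu13
  task-5 waits on mu13 — all released -> runs and releases mu9
  task-1 waits on nothing -> runs at once and releases mu7 and mu6
  task-6 waits on nothing -> runs at once and releases mu3 and mu15
  task-2 waits on mu9 — all released -> runs and releases mu10
  task-8 waits on mu10, mu6 and mu15 — all released -> runs and releases mu14 and mu20
  task-0 waits on mu10 — all released -> runs and releases mu5 and mu12
  task-7 waits on mu16 and mu15 — all released -> runs and releases mu2


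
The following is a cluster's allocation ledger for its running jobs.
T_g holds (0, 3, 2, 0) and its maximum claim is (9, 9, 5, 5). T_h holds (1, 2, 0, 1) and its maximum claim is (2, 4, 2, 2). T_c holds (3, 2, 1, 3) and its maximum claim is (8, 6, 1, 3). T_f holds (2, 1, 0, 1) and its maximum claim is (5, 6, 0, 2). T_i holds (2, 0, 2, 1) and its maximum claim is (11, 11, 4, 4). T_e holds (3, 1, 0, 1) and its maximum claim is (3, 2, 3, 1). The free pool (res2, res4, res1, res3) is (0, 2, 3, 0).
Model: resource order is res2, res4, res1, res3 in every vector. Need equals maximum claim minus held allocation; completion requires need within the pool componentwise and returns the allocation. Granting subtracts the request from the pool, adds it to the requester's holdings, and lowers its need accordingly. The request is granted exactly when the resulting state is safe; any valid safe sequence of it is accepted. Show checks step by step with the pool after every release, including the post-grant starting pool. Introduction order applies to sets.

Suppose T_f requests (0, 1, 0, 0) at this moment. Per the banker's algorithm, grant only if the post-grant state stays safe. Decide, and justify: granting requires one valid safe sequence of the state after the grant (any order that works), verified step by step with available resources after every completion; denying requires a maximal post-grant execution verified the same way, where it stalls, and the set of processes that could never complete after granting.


GRANT: granting preserves safety; a valid post-grant sequence is T_e, T_h, T_f, T_c, T_g, T_i.
Key observation: the grant leaves (0, 1, 3, 0) free — enough for T_e, whose release restarts the cascade.
Verifying the post-grant state step by step:
  pool = (0, 1, 3, 0)
  T_e: need (0, 1, 3, 0) fits (0, 1, 3, 0); releases (3, 1, 0, 1), pool now (3, 2, 3, 1)
  T_h: need (1, 2, 2, 1) fits (3, 2, 3, 1); releases (1, 2, 0, 1), pool now (4, 4, 3, 2)
  T_f: need (3, 4, 0, 1) fits (4, 4, 3, 2); releases (2, 2, 0, 1), pool now (6, 6, 3, 3)
  T_c: need (5, 4, 0, 0) fits (6, 6, 3, 3); releases (3, 2, 1, 3), pool now (9, 8, 4, 6)
  T_g: need (9, 6, 3, 5) fits (9, 8, 4, 6); releases (0, 3, 2, 0), pool now (9, 11, 6, 6)
  T_i: need (9, 11, 2, 3) fits (9, 11, 6, 6); releases (2, 0, 2, 1), pool now (11, 11, 8, 7)


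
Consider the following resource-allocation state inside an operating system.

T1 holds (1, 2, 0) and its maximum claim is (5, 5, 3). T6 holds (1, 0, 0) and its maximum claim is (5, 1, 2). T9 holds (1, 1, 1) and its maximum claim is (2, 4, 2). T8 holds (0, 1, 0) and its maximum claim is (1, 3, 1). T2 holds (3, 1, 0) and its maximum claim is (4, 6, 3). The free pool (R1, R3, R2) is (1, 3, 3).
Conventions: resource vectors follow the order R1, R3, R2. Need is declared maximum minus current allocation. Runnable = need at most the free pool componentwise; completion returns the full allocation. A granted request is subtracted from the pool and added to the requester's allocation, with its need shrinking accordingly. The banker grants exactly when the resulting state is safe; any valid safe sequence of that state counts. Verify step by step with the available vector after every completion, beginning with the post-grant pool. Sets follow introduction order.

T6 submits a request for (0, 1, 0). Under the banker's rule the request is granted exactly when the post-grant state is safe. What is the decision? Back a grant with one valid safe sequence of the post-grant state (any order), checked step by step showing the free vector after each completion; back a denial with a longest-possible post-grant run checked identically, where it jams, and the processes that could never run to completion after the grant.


DENY: after the grant no complete ordering would exist.
Key observation: after T8, T9 the pool peaks at (2, 4, 4), and each blocked process is short somewhere: T1 on R1; T6 on R1; T2 on R3.
Pretend the grant happened; the run T8, T9 goes as far as possible. Verifying each step:
  pool = (1, 2, 3)
  T8 needs (1, 2, 1) <= (1, 2, 3) -> finishes; pool += (0, 1, 0) = (1, 3, 3)
  T9 needs (1, 3, 1) <= (1, 3, 3) -> finishes; pool += (1, 1, 1) = (2, 4, 4)
  T1 still needs (4, 3, 3) but only (2, 4, 4) is free — short on R1
  T6 still needs (4, 0, 2) but only (2, 4, 4) is free — short on R1
  T2 still needs (1, 5, 3) but only (2, 4, 4) is free — short on R3
Processes that could never finish after the grant: T1, T6 and T2.


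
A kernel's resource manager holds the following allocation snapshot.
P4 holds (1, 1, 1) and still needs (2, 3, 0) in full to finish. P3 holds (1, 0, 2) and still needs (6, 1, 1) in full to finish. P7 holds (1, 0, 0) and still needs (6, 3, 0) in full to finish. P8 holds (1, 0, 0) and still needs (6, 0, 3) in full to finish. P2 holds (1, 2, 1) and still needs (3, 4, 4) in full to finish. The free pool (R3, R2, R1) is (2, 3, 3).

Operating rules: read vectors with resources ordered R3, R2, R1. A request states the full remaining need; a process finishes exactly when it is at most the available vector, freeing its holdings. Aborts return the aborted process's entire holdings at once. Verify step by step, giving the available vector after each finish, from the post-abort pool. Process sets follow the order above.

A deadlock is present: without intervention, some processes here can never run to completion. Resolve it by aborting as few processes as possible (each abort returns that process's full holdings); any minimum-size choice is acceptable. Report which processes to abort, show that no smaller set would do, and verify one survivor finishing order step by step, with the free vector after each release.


The answer: abort P3 and P8.
Key observation: no ordering could ever have run P7 before the abort of P3 and P8; with (2, 0, 2) back in the pool it fits at step 3.
No one abort is enough; case by case: P4 alone leaves P3 blocked (short on R3); P3 alone leaves P7 blocked (short on R3); P7 alone leaves P3 blocked (short on R3); P8 alone leaves P3 blocked (short on R3); P2 alone leaves P3 blocked (short on R3).
Survivors finish in the order: P4, P2, P7. Walking it through (pool after the aborts first):
  pool = (4, 3, 5)
  P4 needs (2, 3, 0) <= (4, 3, 5) -> finishes; pool += (1, 1, 1) = (5, 4, 6)
  P2 needs (3, 4, 4) <= (5, 4, 6) -> finishes; pool += (1, 2, 1) = (6, 6, 7)
  P7 needs (6, 3, 0) <= (6, 6, 7) -> finishes; pool += (1, 0, 0) = (7, 6, 7)
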